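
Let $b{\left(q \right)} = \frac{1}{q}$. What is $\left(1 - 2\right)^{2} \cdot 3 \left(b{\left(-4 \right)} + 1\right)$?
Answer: $\frac{9}{4} \approx 2.25$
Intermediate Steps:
$\left(1 - 2\right)^{2} \cdot 3 \left(b{\left(-4 \right)} + 1\right) = \left(1 - 2\right)^{2} \cdot 3 \left(\frac{1}{-4} + 1\right) = \left(-1\right)^{2} \cdot 3 \left(- \frac{1}{4} + 1\right) = 1 \cdot 3 \cdot \frac{3}{4} = 1 \cdot \frac{9}{4} = \frac{9}{4}$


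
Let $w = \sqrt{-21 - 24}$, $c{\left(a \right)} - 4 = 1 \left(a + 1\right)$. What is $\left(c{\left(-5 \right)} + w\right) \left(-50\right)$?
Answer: $- 150 i \sqrt{5} \approx - 335.41 i$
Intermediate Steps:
$c{\left(a \right)} = 5 + a$ ($c{\left(a \right)} = 4 + 1 \left(a + 1\right) = 4 + 1 \left(1 + a\right) = 4 + \left(1 + a\right) = 5 + a$)
$w = 3 i \sqrt{5}$ ($w = \sqrt{-45} = 3 i \sqrt{5} \approx 6.7082 i$)
$\left(c{\left(-5 \right)} + w\right) \left(-50\right) = \left(\left(5 - 5\right) + 3 i \sqrt{5}\right) \left(-50\right) = \left(0 + 3 i \sqrt{5}\right) \left(-50\right) = 3 i \sqrt{5} \left(-50\right) = - 150 i \sqrt{5}$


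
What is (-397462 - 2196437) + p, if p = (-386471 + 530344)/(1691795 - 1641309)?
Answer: -130955441041/50486 ≈ -2.5939e+6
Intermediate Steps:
p = 143873/50486 ≈ 2.8498
(-397462 - 2196437) + p = (-397462 - 2196437) + 143873/50486 = -2593899 + 143873/50486 = -130955441041/50486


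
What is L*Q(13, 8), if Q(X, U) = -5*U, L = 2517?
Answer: -100680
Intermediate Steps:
L*Q(13, 8) = 2517*(-5*8) = 2517*(-40) = -100680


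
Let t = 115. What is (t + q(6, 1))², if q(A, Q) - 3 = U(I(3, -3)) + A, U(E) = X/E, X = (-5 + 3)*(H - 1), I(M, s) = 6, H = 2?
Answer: 137641/9 ≈ 15293.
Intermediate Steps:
X = -2 (X = (-5 + 3)*(2 - 1) = -2*1 = -2)
U(E) = -2/E
q(A, Q) = 8/3 + A (q(A, Q) = 3 + (-2/6 + A) = 3 + (-2*⅙ + A) = 3 + (-⅓ + A) = 8/3 + A)
(t + q(6, 1))² = (115 + (8/3 + 6))² = (115 + 26/3)² = (371/3)² = 137641/9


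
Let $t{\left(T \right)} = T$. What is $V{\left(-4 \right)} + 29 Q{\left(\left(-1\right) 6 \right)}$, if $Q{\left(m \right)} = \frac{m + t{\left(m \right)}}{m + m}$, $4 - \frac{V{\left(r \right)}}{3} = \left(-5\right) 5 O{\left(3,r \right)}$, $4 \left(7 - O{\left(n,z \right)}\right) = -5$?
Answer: $\frac{2639}{4} \approx 659.75$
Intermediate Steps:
$O{\left(n,z \right)} = \frac{33}{4}$ ($O{\left(n,z \right)} = 7 - - \frac{5}{4} = 7 + \frac{5}{4} = \frac{33}{4}$)
$V{\left(r \right)} = \frac{2523}{4}$ ($V{\left(r \right)} = 12 - 3 \left(-5\right) 5 \cdot \frac{33}{4} = 12 - 3 \left(\left(-25\right) \frac{33}{4}\right) = 12 - - \frac{2475}{4} = 12 + \frac{2475}{4} = \frac{2523}{4}$)
$Q{\left(m \right)} = 1$ ($Q{\left(m \right)} = \frac{m + m}{m + m} = \frac{2 m}{2 m} = 2 m \frac{1}{2 m} = 1$)
$V{\left(-4 \right)} + 29 Q{\left(\left(-1\right) 6 \right)} = \frac{2523}{4} + 29 \cdot 1 = \frac{2523}{4} + 29 = \frac{2639}{4}$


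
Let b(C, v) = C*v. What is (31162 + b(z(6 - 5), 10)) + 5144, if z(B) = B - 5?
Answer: 36266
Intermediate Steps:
z(B) = -5 + B
(31162 + b(z(6 - 5), 10)) + 5144 = (31162 + (-5 + (6 - 5))*10) + 5144 = (31162 + (-5 + 1)*10) + 5144 = (31162 - 4*10) + 5144 = (31162 - 40) + 5144 = 31122 + 5144 = 36266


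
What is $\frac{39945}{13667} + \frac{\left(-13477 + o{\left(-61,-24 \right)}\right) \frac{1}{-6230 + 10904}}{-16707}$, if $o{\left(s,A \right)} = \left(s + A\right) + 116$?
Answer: $\frac{173301645444}{59290876417} \approx 2.9229$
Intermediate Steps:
$o{\left(s,A \right)} = 116 + A + s$ ($o{\left(s,A \right)} = \left(A + s\right) + 116 = 116 + A + s$)
$\frac{39945}{13667} + \frac{\left(-13477 + o{\left(-61,-24 \right)}\right) \frac{1}{-6230 + 10904}}{-16707} = \frac{39945}{13667} + \frac{\left(-13477 - -31\right) \frac{1}{-6230 + 10904}}{-16707} = 39945 \cdot \frac{1}{13667} + \frac{-13477 + 31}{4674} \left(- \frac{1}{16707}\right) = \frac{39945}{13667} + \left(-13446\right) \frac{1}{4674} \left(- \frac{1}{16707}\right) = \frac{39945}{13667} - - \frac{747}{4338251} = \frac{39945}{13667} + \frac{747}{4338251} = \frac{173301645444}{59290876417}$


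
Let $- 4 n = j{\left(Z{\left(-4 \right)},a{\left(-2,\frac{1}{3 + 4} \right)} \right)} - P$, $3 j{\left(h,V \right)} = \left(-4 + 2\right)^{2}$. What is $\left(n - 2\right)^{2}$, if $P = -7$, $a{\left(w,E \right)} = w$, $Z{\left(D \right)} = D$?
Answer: $\frac{2401}{144} \approx 16.674$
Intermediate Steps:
$j{\left(h,V \right)} = \frac{4}{3}$ ($j{\left(h,V \right)} = \frac{\left(-4 + 2\right)^{2}}{3} = \frac{\left(-2\right)^{2}}{3} = \frac{1}{3} \cdot 4 = \frac{4}{3}$)
$n = - \frac{25}{12}$ ($n = - \frac{\frac{4}{3} - -7}{4} = - \frac{\frac{4}{3} + 7}{4} = \left(- \frac{1}{4}\right) \frac{25}{3} = - \frac{25}{12} \approx -2.0833$)
$\left(n - 2\right)^{2} = \left(- \frac{25}{12} - 2\right)^{2} = \left(- \frac{49}{12}\right)^{2} = \frac{2401}{144}$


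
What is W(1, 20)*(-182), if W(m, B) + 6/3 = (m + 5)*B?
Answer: -21476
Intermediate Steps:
W(m, B) = -2 + B*(5 + m) (W(m, B) = -2 + (m + 5)*B = -2 + (5 + m)*B = -2 + B*(5 + m))
W(1, 20)*(-182) = (-2 + 5*20 + 20*1)*(-182) = (-2 + 100 + 20)*(-182) = 118*(-182) = -21476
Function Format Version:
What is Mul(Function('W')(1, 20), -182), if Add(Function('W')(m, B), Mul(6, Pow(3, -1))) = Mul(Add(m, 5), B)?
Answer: -21476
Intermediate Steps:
Function('W')(m, B) = Add(-2, Mul(B, Add(5, m))) (Function('W')(m, B) = Add(-2, Mul(Add(m, 5), B)) = Add(-2, Mul(Add(5, m), B)) = Add(-2, Mul(B, Add(5, m))))
Mul(Function('W')(1, 20), -182) = Mul(Add(-2, Mul(5, 20), Mul(20, 1)), -182) = Mul(Add(-2, 100, 20), -182) = Mul(118, -182) = -21476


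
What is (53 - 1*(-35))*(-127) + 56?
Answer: -11120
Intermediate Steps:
(53 - 1*(-35))*(-127) + 56 = (53 + 35)*(-127) + 56 = 88*(-127) + 56 = -11176 + 56 = -11120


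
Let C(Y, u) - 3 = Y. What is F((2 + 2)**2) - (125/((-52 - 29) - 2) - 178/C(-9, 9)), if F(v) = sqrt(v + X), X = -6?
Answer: -7012/249 + sqrt(10) ≈ -24.998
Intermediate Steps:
C(Y, u) = 3 + Y
F(v) = sqrt(-6 + v) (F(v) = sqrt(v - 6) = sqrt(-6 + v))
F((2 + 2)**2) - (125/((-52 - 29) - 2) - 178/C(-9, 9)) = sqrt(-6 + (2 + 2)**2) - (125/((-52 - 29) - 2) - 178/(3 - 9)) = sqrt(-6 + 4**2) - (125/(-81 - 2) - 178/(-6)) = sqrt(-6 + 16) - (125/(-83) - 178*(-1/6)) = sqrt(10) - (125*(-1/83) + 89/3) = sqrt(10) - (-125/83 + 89/3) = sqrt(10) - 1*7012/249 = sqrt(10) - 7012/249 = -7012/249 + sqrt(10)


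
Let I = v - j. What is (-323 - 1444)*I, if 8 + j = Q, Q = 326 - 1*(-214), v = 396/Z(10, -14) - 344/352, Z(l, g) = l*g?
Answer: 1458024147/1540 ≈ 9.4677e+5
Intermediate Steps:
Z(l, g) = g*l
v = -5861/1540 (v = 396/((-14*10)) - 344/352 = 396/(-140) - 344*1/352 = 396*(-1/140) - 43/44 = -99/35 - 43/44 = -5861/1540 ≈ -3.8058)
Q = 540 (Q = 326 + 214 = 540)
j = 532 (j = -8 + 540 = 532)
I = -825141/1540 (I = -5861/1540 - 1*532 = -5861/1540 - 532 = -825141/1540 ≈ -535.81)
(-323 - 1444)*I = (-323 - 1444)*(-825141/1540) = -1767*(-825141/1540) = 1458024147/1540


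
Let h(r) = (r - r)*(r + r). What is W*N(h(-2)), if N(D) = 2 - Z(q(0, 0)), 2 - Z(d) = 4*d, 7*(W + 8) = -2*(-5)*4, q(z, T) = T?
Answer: 0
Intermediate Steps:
W = -16/7 (W = -8 + (-2*(-5)*4)/7 = -8 + (10*4)/7 = -8 + (⅐)*40 = -8 + 40/7 = -16/7 ≈ -2.2857)
h(r) = 0 (h(r) = 0*(2*r) = 0)
Z(d) = 2 - 4*d
N(D) = 0 (N(D) = 2 - (2 - 4*0) = 2 - (2 + 0) = 2 - 1*2 = 2 - 2 = 0)
W*N(h(-2)) = -16/7*0 = 0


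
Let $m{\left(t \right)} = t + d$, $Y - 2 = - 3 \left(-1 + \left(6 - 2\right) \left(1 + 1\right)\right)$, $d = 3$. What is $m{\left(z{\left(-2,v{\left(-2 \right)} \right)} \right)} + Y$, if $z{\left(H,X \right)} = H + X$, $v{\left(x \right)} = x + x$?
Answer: $-22$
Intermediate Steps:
$v{\left(x \right)} = 2 x$
$Y = -19$ ($Y = 2 - 3 \left(-1 + \left(6 - 2\right) \left(1 + 1\right)\right) = 2 - 3 \left(-1 + 4 \cdot 2\right) = 2 - 3 \left(-1 + 8\right) = 2 - 21 = -19$)
$m{\left(t \right)} = 3 + t$ ($m{\left(t \right)} = t + 3 = 3 + t$)
$m{\left(z{\left(-2,v{\left(-2 \right)} \right)} \right)} + Y = \left(3 + \left(-2 + 2 \left(-2\right)\right)\right) - 19 = \left(3 - 6\right) - 19 = -3 - 19 = -22$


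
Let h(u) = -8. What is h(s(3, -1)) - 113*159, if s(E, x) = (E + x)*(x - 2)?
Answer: -17975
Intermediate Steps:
s(E, x) = (-2 + x)*(E + x) (s(E, x) = (E + x)*(-2 + x) = (-2 + x)*(E + x))
h(s(3, -1)) - 113*159 = -8 - 113*159 = -8 - 17967 = -17975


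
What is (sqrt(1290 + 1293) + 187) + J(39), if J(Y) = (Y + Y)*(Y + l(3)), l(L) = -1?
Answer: 3151 + 3*sqrt(287) ≈ 3201.8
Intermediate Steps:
J(Y) = 2*Y*(-1 + Y) (J(Y) = (Y + Y)*(Y - 1) = (2*Y)*(-1 + Y) = 2*Y*(-1 + Y))
(sqrt(1290 + 1293) + 187) + J(39) = (sqrt(1290 + 1293) + 187) + 2*39*(-1 + 39) = (sqrt(2583) + 187) + 2*39*38 = (3*sqrt(287) + 187) + 2964 = (187 + 3*sqrt(287)) + 2964 = 3151 + 3*sqrt(287)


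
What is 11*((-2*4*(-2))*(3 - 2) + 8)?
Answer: 264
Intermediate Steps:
11*((-2*4*(-2))*(3 - 2) + 8) = 11*(-8*(-2)*1 + 8) = 11*(16*1 + 8) = 11*(16 + 8) = 11*24 = 264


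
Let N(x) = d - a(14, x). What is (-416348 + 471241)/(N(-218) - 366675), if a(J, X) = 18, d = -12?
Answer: -54893/366705 ≈ -0.14969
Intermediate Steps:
N(x) = -30 (N(x) = -12 - 1*18 = -12 - 18 = -30)
(-416348 + 471241)/(N(-218) - 366675) = (-416348 + 471241)/(-30 - 366675) = 54893/(-366705) = 54893*(-1/366705) = -54893/366705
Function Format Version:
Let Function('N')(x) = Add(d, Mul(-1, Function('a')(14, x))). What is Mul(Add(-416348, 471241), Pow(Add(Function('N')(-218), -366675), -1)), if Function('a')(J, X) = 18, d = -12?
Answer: Rational(-54893, 366705) ≈ -0.14969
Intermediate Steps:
Function('N')(x) = -30 (Function('N')(x) = Add(-12, Mul(-1, 18)) = Add(-12, -18) = -30)
Mul(Add(-416348, 471241), Pow(Add(Function('N')(-218), -366675), -1)) = Mul(Add(-416348, 471241), Pow(Add(-30, -366675), -1)) = Mul(54893, Pow(-366705, -1)) = Mul(54893, Rational(-1, 366705)) = Rational(-54893, 366705)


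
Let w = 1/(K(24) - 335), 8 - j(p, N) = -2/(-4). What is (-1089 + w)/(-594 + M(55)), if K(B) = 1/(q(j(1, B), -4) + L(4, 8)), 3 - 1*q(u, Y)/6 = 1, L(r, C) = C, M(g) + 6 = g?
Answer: 7295231/3650955 ≈ 1.9982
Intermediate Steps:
M(g) = -6 + g
j(p, N) = 15/2 (j(p, N) = 8 - (-2)/(-4) = 8 - (-2)*(-1)/4 = 8 - 1*½ = 8 - ½ = 15/2)
q(u, Y) = 12 (q(u, Y) = 18 - 6*1 = 18 - 6 = 12)
K(B) = 1/20 (K(B) = 1/(12 + 8) = 1/20)
w = -20/6699 (w = 1/(1/20 - 335) = 1/(-6699/20) = -20/6699 ≈ -0.0029855)
(-1089 + w)/(-594 + M(55)) = (-1089 - 20/6699)/(-594 + (-6 + 55)) = -7295231/(6699*(-594 + 49)) = -7295231/6699/(-545) = -7295231/6699*(-1/545) = 7295231/3650955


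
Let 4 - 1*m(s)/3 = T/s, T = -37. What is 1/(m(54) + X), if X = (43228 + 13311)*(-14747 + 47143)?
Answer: 18/32969474245 ≈ 5.4596e-10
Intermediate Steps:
X = 1831637444 (X = 56539*32396 = 1831637444)
m(s) = 12 + 111/s (m(s) = 12 - (-111)/s = 12 + 111/s)
1/(m(54) + X) = 1/((12 + 111/54) + 1831637444) = 1/((12 + 111*(1/54)) + 1831637444) = 1/((12 + 37/18) + 1831637444) = 1/(253/18 + 1831637444) = 1/(32969474245/18) = 18/32969474245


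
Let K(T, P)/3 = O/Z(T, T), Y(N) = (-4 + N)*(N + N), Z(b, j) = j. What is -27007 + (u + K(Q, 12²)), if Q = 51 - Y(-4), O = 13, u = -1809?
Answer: -28819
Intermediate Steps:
Y(N) = 2*N*(-4 + N) (Y(N) = (-4 + N)*(2*N) = 2*N*(-4 + N))
Q = -13 (Q = 51 - 2*(-4)*(-4 - 4) = 51 - 2*(-4)*(-8) = 51 - 1*64 = 51 - 64 = -13)
K(T, P) = 39/T (K(T, P) = 3*(13/T) = 39/T)
-27007 + (u + K(Q, 12²)) = -27007 + (-1809 + 39/(-13)) = -27007 + (-1809 + 39*(-1/13)) = -27007 + (-1809 - 3) = -27007 - 1812 = -28819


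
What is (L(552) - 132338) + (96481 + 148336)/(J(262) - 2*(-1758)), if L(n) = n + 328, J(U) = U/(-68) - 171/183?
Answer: -956802927332/7282255 ≈ -1.3139e+5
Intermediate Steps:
J(U) = -57/61 - U/68 (J(U) = U*(-1/68) - 171*1/183 = -U/68 - 57/61 = -57/61 - U/68)
L(n) = 328 + n
(L(552) - 132338) + (96481 + 148336)/(J(262) - 2*(-1758)) = ((328 + 552) - 132338) + (96481 + 148336)/((-57/61 - 1/68*262) - 2*(-1758)) = (880 - 132338) + 244817/((-57/61 - 131/34) + 3516) = -131458 + 244817/(-9929/2074 + 3516) = -131458 + 244817/(7282255/2074) = -131458 + 244817*(2074/7282255) = -131458 + 507750458/7282255 = -956802927332/7282255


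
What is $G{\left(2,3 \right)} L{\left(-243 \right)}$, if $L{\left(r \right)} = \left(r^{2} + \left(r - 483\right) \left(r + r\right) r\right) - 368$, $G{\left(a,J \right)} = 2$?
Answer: $-171360934$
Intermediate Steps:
$L{\left(r \right)} = -368 + r^{2} + 2 r^{2} \left(-483 + r\right)$ ($L{\left(r \right)} = \left(r^{2} + \left(-483 + r\right) 2 r r\right) - 368 = \left(r^{2} + 2 r \left(-483 + r\right) r\right) - 368 = \left(r^{2} + 2 r^{2} \left(-483 + r\right)\right) - 368 = -368 + r^{2} + 2 r^{2} \left(-483 + r\right)$)
$G{\left(2,3 \right)} L{\left(-243 \right)} = 2 \left(-368 - 965 \left(-243\right)^{2} + 2 \left(-243\right)^{3}\right) = 2 \left(-368 - 56982285 + 2 \left(-14348907\right)\right) = 2 \left(-368 - 56982285 - 28697814\right) = 2 \left(-85680467\right) = -171360934$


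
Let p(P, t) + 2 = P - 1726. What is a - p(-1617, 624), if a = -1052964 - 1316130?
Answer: -2365749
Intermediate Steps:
p(P, t) = -1728 + P (p(P, t) = -2 + (P - 1726) = -2 + (-1726 + P) = -1728 + P)
a = -2369094
a - p(-1617, 624) = -2369094 - (-1728 - 1617) = -2369094 - 1*(-3345) = -2369094 + 3345 = -2365749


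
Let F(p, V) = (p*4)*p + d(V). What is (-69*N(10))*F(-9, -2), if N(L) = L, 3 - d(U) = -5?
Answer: -229080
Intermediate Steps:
d(U) = 8 (d(U) = 3 - 1*(-5) = 3 + 5 = 8)
F(p, V) = 8 + 4*p² (F(p, V) = (p*4)*p + 8 = (4*p)*p + 8 = 4*p² + 8 = 8 + 4*p²)
(-69*N(10))*F(-9, -2) = (-69*10)*(8 + 4*(-9)²) = -690*(8 + 4*81) = -690*(8 + 324) = -690*332 = -229080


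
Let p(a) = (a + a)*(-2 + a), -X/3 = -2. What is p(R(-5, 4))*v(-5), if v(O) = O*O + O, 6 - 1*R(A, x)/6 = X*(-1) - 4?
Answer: 360960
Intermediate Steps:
X = 6 (X = -3*(-2) = 6)
R(A, x) = 96 (R(A, x) = 36 - 6*(6*(-1) - 4) = 36 - 6*(-6 - 4) = 36 - 6*(-10) = 36 + 60 = 96)
v(O) = O + O² (v(O) = O² + O = O + O²)
p(a) = 2*a*(-2 + a) (p(a) = (2*a)*(-2 + a) = 2*a*(-2 + a))
p(R(-5, 4))*v(-5) = (2*96*(-2 + 96))*(-5*(1 - 5)) = (2*96*94)*(-5*(-4)) = 18048*20 = 360960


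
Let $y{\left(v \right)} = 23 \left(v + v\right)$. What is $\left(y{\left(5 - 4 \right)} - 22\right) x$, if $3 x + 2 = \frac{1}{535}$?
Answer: $- \frac{8552}{535} \approx -15.985$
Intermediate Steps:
$x = - \frac{1069}{1605}$ ($x = - \frac{2}{3} + \frac{1}{3 \cdot 535} = - \frac{2}{3} + \frac{1}{3} \cdot \frac{1}{535} = - \frac{2}{3} + \frac{1}{1605} = - \frac{1069}{1605} \approx -0.66604$)
$y{\left(v \right)} = 46 v$ ($y{\left(v \right)} = 23 \cdot 2 v = 46 v$)
$\left(y{\left(5 - 4 \right)} - 22\right) x = \left(46 \left(5 - 4\right) - 22\right) \left(- \frac{1069}{1605}\right) = \left(46 \cdot 1 - 22\right) \left(- \frac{1069}{1605}\right) = \left(46 - 22\right) \left(- \frac{1069}{1605}\right) = 24 \left(- \frac{1069}{1605}\right) = - \frac{8552}{535}$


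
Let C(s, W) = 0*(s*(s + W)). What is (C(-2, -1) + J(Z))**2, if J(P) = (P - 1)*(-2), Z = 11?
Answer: 400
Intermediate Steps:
J(P) = 2 - 2*P (J(P) = (-1 + P)*(-2) = 2 - 2*P)
C(s, W) = 0 (C(s, W) = 0*(s*(W + s)) = 0)
(C(-2, -1) + J(Z))**2 = (0 + (2 - 2*11))**2 = (0 + (2 - 22))**2 = (0 - 20)**2 = (-20)**2 = 400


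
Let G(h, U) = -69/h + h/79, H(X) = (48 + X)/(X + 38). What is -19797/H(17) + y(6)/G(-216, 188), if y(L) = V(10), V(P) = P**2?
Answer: -599684829/35711 ≈ -16793.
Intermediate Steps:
y(L) = 100 (y(L) = 10**2 = 100)
H(X) = (48 + X)/(38 + X)
G(h, U) = -69/h + h/79 (G(h, U) = -69/h + h*(1/79) = -69/h + h/79)
-19797/H(17) + y(6)/G(-216, 188) = -19797*(38 + 17)/(48 + 17) + 100/(-69/(-216) + (1/79)*(-216)) = -19797/(65/55) + 100/(-69*(-1/216) - 216/79) = -19797/((1/55)*65) + 100/(23/72 - 216/79) = -19797/13/11 + 100/(-13735/5688) = -19797*11/13 + 100*(-5688/13735) = -217767/13 - 113760/2747 = -599684829/35711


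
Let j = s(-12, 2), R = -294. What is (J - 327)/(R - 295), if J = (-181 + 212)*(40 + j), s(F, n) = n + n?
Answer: -1037/589 ≈ -1.7606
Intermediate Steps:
s(F, n) = 2*n
j = 4 (j = 2*2 = 4)
J = 1364 (J = (-181 + 212)*(40 + 4) = 31*44 = 1364)
(J - 327)/(R - 295) = (1364 - 327)/(-294 - 295) = 1037/(-589) = 1037*(-1/589) = -1037/589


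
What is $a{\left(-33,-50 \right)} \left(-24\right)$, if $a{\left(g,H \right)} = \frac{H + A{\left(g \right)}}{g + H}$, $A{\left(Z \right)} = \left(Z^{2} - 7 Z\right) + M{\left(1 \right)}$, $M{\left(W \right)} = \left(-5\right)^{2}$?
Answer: $\frac{31080}{83} \approx 374.46$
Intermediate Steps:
$M{\left(W \right)} = 25$
$A{\left(Z \right)} = 25 + Z^{2} - 7 Z$ ($A{\left(Z \right)} = \left(Z^{2} - 7 Z\right) + 25 = 25 + Z^{2} - 7 Z$)
$a{\left(g,H \right)} = \frac{25 + H + g^{2} - 7 g}{H + g}$ ($a{\left(g,H \right)} = \frac{H + \left(25 + g^{2} - 7 g\right)}{g + H} = \frac{25 + H + g^{2} - 7 g}{H + g}$)
$a{\left(-33,-50 \right)} \left(-24\right) = \frac{25 - 50 + \left(-33\right)^{2} - -231}{-50 - 33} \left(-24\right) = \frac{25 - 50 + 1089 + 231}{-83} \left(-24\right) = \left(- \frac{1}{83}\right) 1295 \left(-24\right) = \left(- \frac{1295}{83}\right) \left(-24\right) = \frac{31080}{83}$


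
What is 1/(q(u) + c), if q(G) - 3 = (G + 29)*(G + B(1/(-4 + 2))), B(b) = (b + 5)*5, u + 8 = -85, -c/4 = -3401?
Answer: 1/18119 ≈ 5.5191e-5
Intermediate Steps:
c = 13604 (c = -4*(-3401) = 13604)
u = -93 (u = -8 - 85 = -93)
B(b) = 25 + 5*b (B(b) = (5 + b)*5 = 25 + 5*b)
q(G) = 3 + (29 + G)*(45/2 + G) (q(G) = 3 + (G + 29)*(G + (25 + 5/(-4 + 2))) = 3 + (29 + G)*(G + (25 + 5/(-2))) = 3 + (29 + G)*(G + (25 + 5*(-½))) = 3 + (29 + G)*(G + (25 - 5/2)) = 3 + (29 + G)*(G + 45/2) = 3 + (29 + G)*(45/2 + G))
1/(q(u) + c) = 1/((1311/2 + (-93)² + (103/2)*(-93)) + 13604) = 1/((1311/2 + 8649 - 9579/2) + 13604) = 1/(4515 + 13604) = 1/18119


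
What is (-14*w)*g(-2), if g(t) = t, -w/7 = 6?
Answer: -1176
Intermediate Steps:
w = -42 (w = -7*6 = -42)
(-14*w)*g(-2) = -14*(-42)*(-2) = 588*(-2) = -1176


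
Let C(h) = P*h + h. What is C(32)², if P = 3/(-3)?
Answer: 0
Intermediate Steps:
P = -1 (P = 3*(-⅓) = -1)
C(h) = 0 (C(h) = -h + h = 0)
C(32)² = 0² = 0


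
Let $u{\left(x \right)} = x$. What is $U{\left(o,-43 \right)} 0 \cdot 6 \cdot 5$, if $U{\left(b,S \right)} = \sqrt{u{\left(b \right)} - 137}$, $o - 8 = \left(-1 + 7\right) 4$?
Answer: $0$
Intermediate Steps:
$o = 32$ ($o = 8 + \left(-1 + 7\right) 4 = 8 + 6 \cdot 4 = 8 + 24 = 32$)
$U{\left(b,S \right)} = \sqrt{-137 + b}$ ($U{\left(b,S \right)} = \sqrt{b - 137} = \sqrt{-137 + b}$)
$U{\left(o,-43 \right)} 0 \cdot 6 \cdot 5 = \sqrt{-137 + 32} \cdot 0 \cdot 6 \cdot 5 = \sqrt{-105} \cdot 0 \cdot 5 = i \sqrt{105} \cdot 0 = 0$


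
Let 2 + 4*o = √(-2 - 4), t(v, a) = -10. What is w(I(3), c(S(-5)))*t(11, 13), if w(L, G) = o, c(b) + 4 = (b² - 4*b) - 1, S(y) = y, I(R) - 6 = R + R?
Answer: 5 - 5*I*√6/2 ≈ 5.0 - 6.1237*I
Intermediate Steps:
I(R) = 6 + 2*R (I(R) = 6 + (R + R) = 6 + 2*R)
c(b) = -5 + b² - 4*b (c(b) = -4 + ((b² - 4*b) - 1) = -4 + (-1 + b² - 4*b) = -5 + b² - 4*b)
o = -½ + I*√6/4 (o = -½ + √(-2 - 4)/4 = -½ + √(-6)/4 = -½ + (I*√6)/4 = -½ + I*√6/4 ≈ -0.5 + 0.61237*I)
w(L, G) = -½ + I*√6/4
w(I(3), c(S(-5)))*t(11, 13) = (-½ + I*√6/4)*(-10) = 5 - 5*I*√6/2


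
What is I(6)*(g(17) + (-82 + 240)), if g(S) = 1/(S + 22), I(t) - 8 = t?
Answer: 86282/39 ≈ 2212.4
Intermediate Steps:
I(t) = 8 + t
g(S) = 1/(22 + S)
I(6)*(g(17) + (-82 + 240)) = (8 + 6)*(1/(22 + 17) + (-82 + 240)) = 14*(1/39 + 158) = 14*(6163/39) = 86282/39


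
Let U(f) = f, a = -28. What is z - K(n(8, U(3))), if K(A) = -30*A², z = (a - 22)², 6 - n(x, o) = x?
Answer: 2620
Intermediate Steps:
n(x, o) = 6 - x
z = 2500 (z = (-28 - 22)² = (-50)² = 2500)
z - K(n(8, U(3))) = 2500 - (-30)*(6 - 1*8)² = 2500 - (-30)*(6 - 8)² = 2500 - (-30)*(-2)² = 2500 - (-30)*4 = 2500 - 1*(-120) = 2500 + 120 = 2620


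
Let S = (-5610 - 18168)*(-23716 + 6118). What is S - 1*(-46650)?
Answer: 418491894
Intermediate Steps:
S = 418445244 (S = -23778*(-17598) = 418445244)
S - 1*(-46650) = 418445244 - 1*(-46650) = 418445244 + 46650 = 418491894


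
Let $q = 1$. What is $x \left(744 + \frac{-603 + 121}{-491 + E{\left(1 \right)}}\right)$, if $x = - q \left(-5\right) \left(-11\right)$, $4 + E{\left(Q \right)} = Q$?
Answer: $- \frac{10120495}{247} \approx -40974.0$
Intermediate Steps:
$E{\left(Q \right)} = -4 + Q$
$x = -55$ ($x = \left(-1\right) 1 \left(-5\right) \left(-11\right) = \left(-1\right) \left(-5\right) \left(-11\right) = 5 \left(-11\right) = -55$)
$x \left(744 + \frac{-603 + 121}{-491 + E{\left(1 \right)}}\right) = - 55 \left(744 + \frac{-603 + 121}{-491 + \left(-4 + 1\right)}\right) = - 55 \left(744 - \frac{482}{-491 - 3}\right) = - 55 \left(744 - \frac{482}{-494}\right) = - 55 \left(744 - - \frac{241}{247}\right) = - 55 \left(744 + \frac{241}{247}\right) = \left(-55\right) \frac{184009}{247} = - \frac{10120495}{247}$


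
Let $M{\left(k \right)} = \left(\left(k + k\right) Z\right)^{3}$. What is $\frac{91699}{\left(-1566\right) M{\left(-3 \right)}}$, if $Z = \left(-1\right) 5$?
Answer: $- \frac{91699}{42282000} \approx -0.0021687$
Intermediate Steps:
$Z = -5$
$M{\left(k \right)} = - 1000 k^{3}$ ($M{\left(k \right)} = \left(\left(k + k\right) \left(-5\right)\right)^{3} = \left(2 k \left(-5\right)\right)^{3} = \left(- 10 k\right)^{3} = - 1000 k^{3}$)
$\frac{91699}{\left(-1566\right) M{\left(-3 \right)}} = \frac{91699}{\left(-1566\right) \left(- 1000 \left(-3\right)^{3}\right)} = \frac{91699}{\left(-1566\right) \left(\left(-1000\right) \left(-27\right)\right)} = \frac{91699}{\left(-1566\right) 27000} = \frac{91699}{-42282000} = 91699 \left(- \frac{1}{42282000}\right) = - \frac{91699}{42282000}$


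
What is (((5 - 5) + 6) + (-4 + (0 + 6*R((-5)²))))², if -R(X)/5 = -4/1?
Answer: 14884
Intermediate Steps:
R(X) = 20 (R(X) = -(-20)/1 = -(-20) = -5*(-4) = 20)
(((5 - 5) + 6) + (-4 + (0 + 6*R((-5)²))))² = (((5 - 5) + 6) + (-4 + (0 + 6*20)))² = ((0 + 6) + (-4 + (0 + 120)))² = (6 + (-4 + 120))² = (6 + 116)² = 122² = 14884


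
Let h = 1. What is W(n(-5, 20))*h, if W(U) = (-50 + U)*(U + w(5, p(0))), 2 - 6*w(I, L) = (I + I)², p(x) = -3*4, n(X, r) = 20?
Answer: -110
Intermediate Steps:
p(x) = -12
w(I, L) = ⅓ - 2*I²/3 (w(I, L) = ⅓ - (I + I)²/6 = ⅓ - 4*I²/6 = ⅓ - 2*I²/3)
W(U) = (-50 + U)*(-49/3 + U) (W(U) = (-50 + U)*(U + (⅓ - ⅔*5²)) = (-50 + U)*(U + (⅓ - ⅔*25)) = (-50 + U)*(U + (⅓ - 50/3)) = (-50 + U)*(U - 49/3) = (-50 + U)*(-49/3 + U))
W(n(-5, 20))*h = (2450/3 + 20² - 199/3*20)*1 = (2450/3 + 400 - 3980/3)*1 = -110*1 = -110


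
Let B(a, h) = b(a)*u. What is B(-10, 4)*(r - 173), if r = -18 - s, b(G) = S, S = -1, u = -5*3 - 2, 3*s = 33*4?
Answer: -3995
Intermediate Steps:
s = 44 (s = (33*4)/3 = (⅓)*132 = 44)
u = -17 (u = -15 - 2 = -17)
b(G) = -1
B(a, h) = 17 (B(a, h) = -1*(-17) = 17)
r = -62 (r = -18 - 1*44 = -18 - 44 = -62)
B(-10, 4)*(r - 173) = 17*(-62 - 173) = 17*(-235) = -3995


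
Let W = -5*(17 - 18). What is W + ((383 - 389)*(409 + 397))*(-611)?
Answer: 2954801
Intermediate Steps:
W = 5 (W = -5*(-1) = 5)
W + ((383 - 389)*(409 + 397))*(-611) = 5 + ((383 - 389)*(409 + 397))*(-611) = 5 - 6*806*(-611) = 5 - 4836*(-611) = 5 + 2954796 = 2954801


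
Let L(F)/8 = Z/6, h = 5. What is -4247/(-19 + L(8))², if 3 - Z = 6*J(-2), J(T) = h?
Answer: -4247/3025 ≈ -1.4040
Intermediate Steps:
J(T) = 5
Z = -27 (Z = 3 - 6*5 = 3 - 1*30 = 3 - 30 = -27)
L(F) = -36 (L(F) = 8*(-27/6) = 8*(-27*⅙) = 8*(-9/2) = -36)
-4247/(-19 + L(8))² = -4247/(-19 - 36)² = -4247/((-55)²) = -4247/3025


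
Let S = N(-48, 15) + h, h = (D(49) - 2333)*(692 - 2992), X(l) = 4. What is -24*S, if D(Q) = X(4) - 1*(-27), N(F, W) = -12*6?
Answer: -127068672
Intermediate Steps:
N(F, W) = -72
D(Q) = 31 (D(Q) = 4 - 1*(-27) = 4 + 27 = 31)
h = 5294600 (h = (31 - 2333)*(692 - 2992) = -2302*(-2300) = 5294600)
S = 5294528 (S = -72 + 5294600 = 5294528)
-24*S = -24*5294528 = -127068672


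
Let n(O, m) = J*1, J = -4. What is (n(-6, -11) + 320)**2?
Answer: 99856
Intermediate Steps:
n(O, m) = -4 (n(O, m) = -4*1 = -4)
(n(-6, -11) + 320)**2 = (-4 + 320)**2 = 316**2 = 99856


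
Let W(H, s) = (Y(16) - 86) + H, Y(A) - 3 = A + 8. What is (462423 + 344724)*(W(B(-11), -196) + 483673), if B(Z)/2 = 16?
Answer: 390373417962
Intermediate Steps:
B(Z) = 32 (B(Z) = 2*16 = 32)
Y(A) = 11 + A (Y(A) = 3 + (A + 8) = 3 + (8 + A) = 11 + A)
W(H, s) = -59 + H (W(H, s) = ((11 + 16) - 86) + H = (27 - 86) + H = -59 + H)
(462423 + 344724)*(W(B(-11), -196) + 483673) = (462423 + 344724)*((-59 + 32) + 483673) = 807147*(-27 + 483673) = 807147*483646 = 390373417962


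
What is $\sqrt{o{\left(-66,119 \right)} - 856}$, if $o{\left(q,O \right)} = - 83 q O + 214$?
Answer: $18 \sqrt{2010} \approx 806.99$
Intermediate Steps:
$o{\left(q,O \right)} = 214 - 83 O q$ ($o{\left(q,O \right)} = - 83 O q + 214 = 214 - 83 O q$)
$\sqrt{o{\left(-66,119 \right)} - 856} = \sqrt{\left(214 - 9877 \left(-66\right)\right) - 856} = \sqrt{\left(214 + 651882\right) - 856} = \sqrt{652096 - 856} = \sqrt{651240} = 18 \sqrt{2010}$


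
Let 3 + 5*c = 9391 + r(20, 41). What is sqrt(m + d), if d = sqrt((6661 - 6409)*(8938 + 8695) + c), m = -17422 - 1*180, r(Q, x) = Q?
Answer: sqrt(-440050 + 70*sqrt(567015))/5 ≈ 124.47*I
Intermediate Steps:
m = -17602 (m = -17422 - 180 = -17602)
c = 9408/5 (c = -3/5 + (9391 + 20)/5 = -3/5 + (1/5)*9411 = -3/5 + 9411/5 = 9408/5 ≈ 1881.6)
d = 14*sqrt(567015)/5 (d = sqrt((6661 - 6409)*(8938 + 8695) + 9408/5) = sqrt(252*17633 + 9408/5) = sqrt(4443516 + 9408/5) = sqrt(22226988/5) = 14*sqrt(567015)/5 ≈ 2108.4)
sqrt(m + d) = sqrt(-17602 + 14*sqrt(567015)/5)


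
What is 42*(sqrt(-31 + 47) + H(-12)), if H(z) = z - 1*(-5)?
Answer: -126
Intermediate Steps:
H(z) = 5 + z (H(z) = z + 5 = 5 + z)
42*(sqrt(-31 + 47) + H(-12)) = 42*(sqrt(-31 + 47) + (5 - 12)) = 42*(sqrt(16) - 7) = 42*(4 - 7) = 42*(-3) = -126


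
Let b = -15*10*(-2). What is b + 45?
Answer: 345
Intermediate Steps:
b = 300 (b = -150*(-2) = 300)
b + 45 = 300 + 45 = 345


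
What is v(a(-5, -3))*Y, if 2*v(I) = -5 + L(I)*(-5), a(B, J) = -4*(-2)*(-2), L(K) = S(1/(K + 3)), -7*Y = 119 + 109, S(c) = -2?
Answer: -570/7 ≈ -81.429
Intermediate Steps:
Y = -228/7 (Y = -(119 + 109)/7 = -⅐*228 = -228/7 ≈ -32.571)
L(K) = -2
a(B, J) = -16 (a(B, J) = 8*(-2) = -16)
v(I) = 5/2 (v(I) = (-5 - 2*(-5))/2 = (-5 + 10)/2 = (½)*5 = 5/2)
v(a(-5, -3))*Y = (5/2)*(-228/7) = -570/7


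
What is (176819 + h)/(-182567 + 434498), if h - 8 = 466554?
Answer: 643381/251931 ≈ 2.5538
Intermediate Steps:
h = 466562 (h = 8 + 466554 = 466562)
(176819 + h)/(-182567 + 434498) = (176819 + 466562)/(-182567 + 434498) = 643381/251931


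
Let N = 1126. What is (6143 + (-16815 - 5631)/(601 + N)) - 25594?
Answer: -33614323/1727 ≈ -19464.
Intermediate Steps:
(6143 + (-16815 - 5631)/(601 + N)) - 25594 = (6143 + (-16815 - 5631)/(601 + 1126)) - 25594 = (6143 - 22446/1727) - 25594 = 10586515/1727 - 25594 = -33614323/1727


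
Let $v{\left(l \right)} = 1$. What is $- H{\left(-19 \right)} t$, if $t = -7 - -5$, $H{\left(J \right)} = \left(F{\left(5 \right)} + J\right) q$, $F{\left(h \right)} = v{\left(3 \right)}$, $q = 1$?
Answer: $-36$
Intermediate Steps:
$F{\left(h \right)} = 1$
$H{\left(J \right)} = 1 + J$ ($H{\left(J \right)} = \left(1 + J\right) 1 = 1 + J$)
$t = -2$ ($t = -7 + 5 = -2$)
$- H{\left(-19 \right)} t = - (1 - 19) \left(-2\right) = \left(-1\right) \left(-18\right) \left(-2\right) = 18 \left(-2\right) = -36$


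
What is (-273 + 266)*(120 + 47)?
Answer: -1169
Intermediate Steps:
(-273 + 266)*(120 + 47) = -7*167 = -1169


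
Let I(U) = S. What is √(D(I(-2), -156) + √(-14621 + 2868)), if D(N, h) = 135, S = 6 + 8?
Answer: √(135 + I*√11753) ≈ 12.413 + 4.367*I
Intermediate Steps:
S = 14
I(U) = 14
√(D(I(-2), -156) + √(-14621 + 2868)) = √(135 + √(-14621 + 2868)) = √(135 + √(-11753)) = √(135 + I*√11753)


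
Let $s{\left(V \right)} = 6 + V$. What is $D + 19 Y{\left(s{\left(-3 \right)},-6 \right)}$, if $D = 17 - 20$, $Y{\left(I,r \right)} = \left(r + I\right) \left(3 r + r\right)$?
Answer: $1365$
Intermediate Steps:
$Y{\left(I,r \right)} = 4 r \left(I + r\right)$ ($Y{\left(I,r \right)} = \left(I + r\right) 4 r = 4 r \left(I + r\right)$)
$D = -3$
$D + 19 Y{\left(s{\left(-3 \right)},-6 \right)} = -3 + 19 \cdot 4 \left(-6\right) \left(\left(6 - 3\right) - 6\right) = -3 + 19 \cdot 4 \left(-6\right) \left(3 - 6\right) = -3 + 19 \cdot 4 \left(-6\right) \left(-3\right) = -3 + 19 \cdot 72 = -3 + 1368 = 1365$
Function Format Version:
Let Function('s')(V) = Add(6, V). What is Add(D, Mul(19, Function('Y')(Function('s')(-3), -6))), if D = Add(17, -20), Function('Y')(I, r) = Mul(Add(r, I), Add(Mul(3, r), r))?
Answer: 1365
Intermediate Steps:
Function('Y')(I, r) = Mul(4, r, Add(I, r)) (Function('Y')(I, r) = Mul(Add(I, r), Mul(4, r)) = Mul(4, r, Add(I, r)))
D = -3
Add(D, Mul(19, Function('Y')(Function('s')(-3), -6))) = Add(-3, Mul(19, Mul(4, -6, Add(Add(6, -3), -6)))) = Add(-3, Mul(19, Mul(4, -6, Add(3, -6)))) = Add(-3, Mul(19, Mul(4, -6, -3))) = Add(-3, Mul(19, 72)) = Add(-3, 1368) = 1365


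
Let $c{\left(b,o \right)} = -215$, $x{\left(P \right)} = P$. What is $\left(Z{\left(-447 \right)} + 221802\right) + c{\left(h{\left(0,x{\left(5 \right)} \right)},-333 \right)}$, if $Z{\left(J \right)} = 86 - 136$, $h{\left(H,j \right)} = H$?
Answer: $221537$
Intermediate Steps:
$Z{\left(J \right)} = -50$
$\left(Z{\left(-447 \right)} + 221802\right) + c{\left(h{\left(0,x{\left(5 \right)} \right)},-333 \right)} = \left(-50 + 221802\right) - 215 = 221752 - 215 = 221537$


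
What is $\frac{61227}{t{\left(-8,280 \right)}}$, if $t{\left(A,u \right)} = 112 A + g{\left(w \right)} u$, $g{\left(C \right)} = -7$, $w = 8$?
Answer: $- \frac{20409}{952} \approx -21.438$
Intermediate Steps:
$t{\left(A,u \right)} = - 7 u + 112 A$ ($t{\left(A,u \right)} = 112 A - 7 u = - 7 u + 112 A$)
$\frac{61227}{t{\left(-8,280 \right)}} = \frac{61227}{\left(-7\right) 280 + 112 \left(-8\right)} = \frac{61227}{-1960 - 896} = \frac{61227}{-2856} = 61227 \left(- \frac{1}{2856}\right) = - \frac{20409}{952}$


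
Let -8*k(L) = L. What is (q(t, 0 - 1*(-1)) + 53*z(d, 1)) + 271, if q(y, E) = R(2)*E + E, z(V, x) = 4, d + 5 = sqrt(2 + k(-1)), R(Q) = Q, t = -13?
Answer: 486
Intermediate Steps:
k(L) = -L/8
d = -5 + sqrt(34)/4 (d = -5 + sqrt(2 - 1/8*(-1)) = -5 + sqrt(2 + 1/8) = -5 + sqrt(17/8) = -5 + sqrt(34)/4 ≈ -3.5423)
q(y, E) = 3*E (q(y, E) = 2*E + E = 3*E)
(q(t, 0 - 1*(-1)) + 53*z(d, 1)) + 271 = (3*(0 - 1*(-1)) + 53*4) + 271 = (3*(0 + 1) + 212) + 271 = (3*1 + 212) + 271 = (3 + 212) + 271 = 215 + 271 = 486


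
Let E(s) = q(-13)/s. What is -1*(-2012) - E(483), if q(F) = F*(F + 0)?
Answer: 971627/483 ≈ 2011.7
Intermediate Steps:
q(F) = F² (q(F) = F*F = F²)
E(s) = 169/s (E(s) = (-13)²/s = 169/s)
-1*(-2012) - E(483) = -1*(-2012) - 169/483 = 2012 - 169/483 = 971627/483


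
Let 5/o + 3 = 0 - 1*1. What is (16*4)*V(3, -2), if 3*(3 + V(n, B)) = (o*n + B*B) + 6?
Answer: -176/3 ≈ -58.667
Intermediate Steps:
o = -5/4 (o = 5/(-3 + (0 - 1*1)) = 5/(-3 + (0 - 1)) = 5/(-3 - 1) = 5/(-4) = 5*(-1/4) = -5/4 ≈ -1.2500)
V(n, B) = -1 - 5*n/12 + B**2/3 (V(n, B) = -3 + ((-5*n/4 + B*B) + 6)/3 = -3 + ((-5*n/4 + B**2) + 6)/3 = -3 + ((B**2 - 5*n/4) + 6)/3 = -3 + (6 + B**2 - 5*n/4)/3 = -3 + (2 - 5*n/12 + B**2/3) = -1 - 5*n/12 + B**2/3)
(16*4)*V(3, -2) = (16*4)*(-1 - 5/12*3 + (1/3)*(-2)**2) = 64*(-1 - 5/4 + (1/3)*4) = 64*(-1 - 5/4 + 4/3) = 64*(-11/12) = -176/3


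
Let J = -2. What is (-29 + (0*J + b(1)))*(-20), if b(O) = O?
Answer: 560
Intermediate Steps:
(-29 + (0*J + b(1)))*(-20) = (-29 + (0*(-2) + 1))*(-20) = (-29 + (0 + 1))*(-20) = (-29 + 1)*(-20) = -28*(-20) = 560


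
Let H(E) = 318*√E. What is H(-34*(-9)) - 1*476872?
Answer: -476872 + 954*√34 ≈ -4.7131e+5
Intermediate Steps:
H(-34*(-9)) - 1*476872 = 318*√(-34*(-9)) - 1*476872 = 318*√306 - 476872 = 318*(3*√34) - 476872 = 954*√34 - 476872 = -476872 + 954*√34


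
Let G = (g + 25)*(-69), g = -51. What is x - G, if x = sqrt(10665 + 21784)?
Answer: -1794 + sqrt(32449) ≈ -1613.9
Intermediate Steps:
x = sqrt(32449) ≈ 180.14
G = 1794 (G = (-51 + 25)*(-69) = -26*(-69) = 1794)
x - G = sqrt(32449) - 1*1794 = sqrt(32449) - 1794 = -1794 + sqrt(32449)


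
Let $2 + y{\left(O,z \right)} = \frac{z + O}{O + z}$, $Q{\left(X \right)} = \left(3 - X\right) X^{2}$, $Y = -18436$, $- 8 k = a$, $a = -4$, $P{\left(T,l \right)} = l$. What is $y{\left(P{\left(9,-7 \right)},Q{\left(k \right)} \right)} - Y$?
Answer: $18435$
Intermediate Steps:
$k = \frac{1}{2}$ ($k = \left(- \frac{1}{8}\right) \left(-4\right) = \frac{1}{2} \approx 0.5$)
$Q{\left(X \right)} = X^{2} \left(3 - X\right)$
$y{\left(O,z \right)} = -1$ ($y{\left(O,z \right)} = -2 + \frac{z + O}{O + z} = -2 + \frac{O + z}{O + z} = -2 + 1 = -1$)
$y{\left(P{\left(9,-7 \right)},Q{\left(k \right)} \right)} - Y = -1 - -18436 = -1 + 18436 = 18435$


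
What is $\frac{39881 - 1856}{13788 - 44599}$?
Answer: $- \frac{38025}{30811} \approx -1.2341$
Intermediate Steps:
$\frac{39881 - 1856}{13788 - 44599} = \frac{39881 - 1856}{-30811} = 38025 \left(- \frac{1}{30811}\right) = - \frac{38025}{30811}$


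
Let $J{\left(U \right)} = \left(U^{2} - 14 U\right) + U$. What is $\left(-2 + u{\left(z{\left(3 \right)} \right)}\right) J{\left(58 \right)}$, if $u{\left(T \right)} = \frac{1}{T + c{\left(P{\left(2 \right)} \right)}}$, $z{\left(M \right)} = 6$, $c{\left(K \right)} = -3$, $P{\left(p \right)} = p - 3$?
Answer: $-4350$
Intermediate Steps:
$P{\left(p \right)} = -3 + p$ ($P{\left(p \right)} = p - 3 = -3 + p$)
$u{\left(T \right)} = \frac{1}{-3 + T}$ ($u{\left(T \right)} = \frac{1}{T - 3} = \frac{1}{-3 + T}$)
$J{\left(U \right)} = U^{2} - 13 U$
$\left(-2 + u{\left(z{\left(3 \right)} \right)}\right) J{\left(58 \right)} = \left(-2 + \frac{1}{-3 + 6}\right) 58 \left(-13 + 58\right) = \left(-2 + \frac{1}{3}\right) 58 \cdot 45 = \left(-2 + \frac{1}{3}\right) 2610 = \left(- \frac{5}{3}\right) 2610 = -4350$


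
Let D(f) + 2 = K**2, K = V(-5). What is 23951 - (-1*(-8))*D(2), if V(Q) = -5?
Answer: 23767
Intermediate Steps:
K = -5
D(f) = 23 (D(f) = -2 + (-5)**2 = -2 + 25 = 23)
23951 - (-1*(-8))*D(2) = 23951 - (-1*(-8))*23 = 23951 - 8*23 = 23951 - 1*184 = 23951 - 184 = 23767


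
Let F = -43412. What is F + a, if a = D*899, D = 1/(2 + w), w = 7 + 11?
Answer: -867341/20 ≈ -43367.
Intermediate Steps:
w = 18
D = 1/20 (D = 1/(2 + 18) = 1/20 ≈ 0.050000)
a = 899/20 (a = (1/20)*899 = 899/20 ≈ 44.950)
F + a = -43412 + 899/20 = -867341/20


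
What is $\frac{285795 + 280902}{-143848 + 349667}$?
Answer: $\frac{566697}{205819} \approx 2.7534$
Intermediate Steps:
$\frac{285795 + 280902}{-143848 + 349667} = \frac{566697}{205819}$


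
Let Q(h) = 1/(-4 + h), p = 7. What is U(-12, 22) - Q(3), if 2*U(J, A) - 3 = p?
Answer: 6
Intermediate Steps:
U(J, A) = 5 (U(J, A) = 3/2 + (1/2)*7 = 3/2 + 7/2 = 5)
U(-12, 22) - Q(3) = 5 - 1/(-4 + 3) = 5 - 1/(-1) = 5 - 1*(-1) = 5 + 1 = 6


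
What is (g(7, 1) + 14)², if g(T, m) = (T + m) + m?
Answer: 529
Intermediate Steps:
g(T, m) = T + 2*m
(g(7, 1) + 14)² = ((7 + 2*1) + 14)² = ((7 + 2) + 14)² = (9 + 14)² = 23² = 529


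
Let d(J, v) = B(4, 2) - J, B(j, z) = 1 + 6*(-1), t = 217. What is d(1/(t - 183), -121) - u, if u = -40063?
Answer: 1361971/34 ≈ 40058.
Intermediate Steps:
B(j, z) = -5 (B(j, z) = 1 - 6 = -5)
d(J, v) = -5 - J
d(1/(t - 183), -121) - u = (-5 - 1/(217 - 183)) - 1*(-40063) = (-5 - 1/34) + 40063 = -171/34 + 40063 = 1361971/34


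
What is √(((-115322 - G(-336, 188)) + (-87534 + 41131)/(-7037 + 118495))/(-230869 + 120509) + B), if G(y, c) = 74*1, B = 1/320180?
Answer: √2534172822828706052546036085/49229695655980 ≈ 1.0226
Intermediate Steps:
B = 1/320180 ≈ 3.1232e-6
G(y, c) = 74
√(((-115322 - G(-336, 188)) + (-87534 + 41131)/(-7037 + 118495))/(-230869 + 120509) + B) = √(((-115322 - 1*74) + (-87534 + 41131)/(-7037 + 118495))/(-230869 + 120509) + 1/320180) = √(((-115322 - 74) - 46403/111458)/(-110360) + 1/320180) = √((-115396 - 46403*1/111458)*(-1/110360) + 1/320180) = √((-115396 - 46403/111458)*(-1/110360) + 1/320180) = √(-12861853771/111458*(-1/110360) + 1/320180) = √(12861853771/12300504880 + 1/320180) = √(205906032045183/196918782623920) = √2534172822828706052546036085/49229695655980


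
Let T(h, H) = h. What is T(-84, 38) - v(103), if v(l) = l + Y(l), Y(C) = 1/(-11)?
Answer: -2056/11 ≈ -186.91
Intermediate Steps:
Y(C) = -1/11
v(l) = -1/11 + l (v(l) = l - 1/11 = -1/11 + l)
T(-84, 38) - v(103) = -84 - (-1/11 + 103) = -84 - 1*1132/11 = -84 - 1132/11 = -2056/11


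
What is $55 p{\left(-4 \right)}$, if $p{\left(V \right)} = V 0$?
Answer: $0$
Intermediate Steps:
$p{\left(V \right)} = 0$
$55 p{\left(-4 \right)} = 55 \cdot 0 = 0$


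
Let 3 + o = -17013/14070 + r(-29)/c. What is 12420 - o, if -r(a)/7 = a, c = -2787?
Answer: 162398162837/13071030 ≈ 12424.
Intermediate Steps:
r(a) = -7*a
o = -55970237/13071030 (o = -3 + (-17013/14070 - 7*(-29)/(-2787)) = -3 + (-17013*1/14070 + 203*(-1/2787)) = -3 + (-5671/4690 - 203/2787) = -3 - 16757147/13071030 = -55970237/13071030 ≈ -4.2820)
12420 - o = 12420 - 1*(-55970237/13071030) = 12420 + 55970237/13071030 = 162398162837/13071030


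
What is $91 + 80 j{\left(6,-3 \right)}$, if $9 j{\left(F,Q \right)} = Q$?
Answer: $\frac{193}{3} \approx 64.333$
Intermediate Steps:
$j{\left(F,Q \right)} = \frac{Q}{9}$
$91 + 80 j{\left(6,-3 \right)} = 91 + 80 \cdot \frac{1}{9} \left(-3\right) = 91 + 80 \left(- \frac{1}{3}\right) = 91 - \frac{80}{3} = \frac{193}{3}$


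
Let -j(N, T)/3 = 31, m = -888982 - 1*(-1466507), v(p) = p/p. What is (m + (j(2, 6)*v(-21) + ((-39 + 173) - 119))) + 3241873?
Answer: 3819320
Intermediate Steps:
v(p) = 1
m = 577525 (m = -888982 + 1466507 = 577525)
j(N, T) = -93 (j(N, T) = -3*31 = -93)
(m + (j(2, 6)*v(-21) + ((-39 + 173) - 119))) + 3241873 = (577525 + (-93*1 + ((-39 + 173) - 119))) + 3241873 = (577525 + (-93 + (134 - 119))) + 3241873 = (577525 + (-93 + 15)) + 3241873 = (577525 - 78) + 3241873 = 577447 + 3241873 = 3819320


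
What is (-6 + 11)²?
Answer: 25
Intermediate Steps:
(-6 + 11)² = 5² = 25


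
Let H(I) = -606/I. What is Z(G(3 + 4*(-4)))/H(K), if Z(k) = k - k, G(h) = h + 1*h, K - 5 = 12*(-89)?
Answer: 0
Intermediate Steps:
K = -1063 (K = 5 + 12*(-89) = 5 - 1068 = -1063)
G(h) = 2*h (G(h) = h + h = 2*h)
Z(k) = 0
Z(G(3 + 4*(-4)))/H(K) = 0/((-606/(-1063))) = 0/((-606*(-1/1063))) = 0/(606/1063) = 0*(1063/606) = 0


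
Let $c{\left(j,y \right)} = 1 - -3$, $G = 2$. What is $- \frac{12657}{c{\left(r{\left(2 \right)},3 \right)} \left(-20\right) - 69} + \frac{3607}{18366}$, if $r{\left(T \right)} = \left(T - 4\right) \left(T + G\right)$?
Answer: $\frac{232995905}{2736534} \approx 85.143$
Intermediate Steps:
$r{\left(T \right)} = \left(-4 + T\right) \left(2 + T\right)$ ($r{\left(T \right)} = \left(T - 4\right) \left(T + 2\right) = \left(-4 + T\right) \left(2 + T\right)$)
$c{\left(j,y \right)} = 4$ ($c{\left(j,y \right)} = 1 + 3 = 4$)
$- \frac{12657}{c{\left(r{\left(2 \right)},3 \right)} \left(-20\right) - 69} + \frac{3607}{18366} = - \frac{12657}{4 \left(-20\right) - 69} + \frac{3607}{18366} = - \frac{12657}{-80 - 69} + 3607 \cdot \frac{1}{18366} = - \frac{12657}{-149} + \frac{3607}{18366} = \left(-12657\right) \left(- \frac{1}{149}\right) + \frac{3607}{18366} = \frac{12657}{149} + \frac{3607}{18366} = \frac{232995905}{2736534}$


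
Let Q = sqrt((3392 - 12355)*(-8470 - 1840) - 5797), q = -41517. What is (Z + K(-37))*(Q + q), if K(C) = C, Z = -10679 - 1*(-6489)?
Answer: 175492359 - 4227*sqrt(92402733) ≈ 1.3486e+8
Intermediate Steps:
Z = -4190 (Z = -10679 + 6489 = -4190)
Q = sqrt(92402733) (Q = sqrt(-8963*(-10310) - 5797) = sqrt(92408530 - 5797) = sqrt(92402733) ≈ 9612.6)
(Z + K(-37))*(Q + q) = (-4190 - 37)*(sqrt(92402733) - 41517) = -4227*(-41517 + sqrt(92402733)) = 175492359 - 4227*sqrt(92402733)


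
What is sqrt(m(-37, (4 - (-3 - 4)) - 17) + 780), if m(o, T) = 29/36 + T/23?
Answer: sqrt(14864693)/138 ≈ 27.938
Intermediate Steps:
m(o, T) = 29/36 + T/23 (m(o, T) = 29*(1/36) + T*(1/23) = 29/36 + T/23)
sqrt(m(-37, (4 - (-3 - 4)) - 17) + 780) = sqrt((29/36 + ((4 - (-3 - 4)) - 17)/23) + 780) = sqrt((29/36 + ((4 - 1*(-7)) - 17)/23) + 780) = sqrt((29/36 + ((4 + 7) - 17)/23) + 780) = sqrt((29/36 + (11 - 17)/23) + 780) = sqrt((29/36 + (1/23)*(-6)) + 780) = sqrt((29/36 - 6/23) + 780) = sqrt(451/828 + 780) = sqrt(646291/828) = sqrt(14864693)/138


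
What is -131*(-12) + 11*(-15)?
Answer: 1407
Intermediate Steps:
-131*(-12) + 11*(-15) = 1572 - 165 = 1407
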